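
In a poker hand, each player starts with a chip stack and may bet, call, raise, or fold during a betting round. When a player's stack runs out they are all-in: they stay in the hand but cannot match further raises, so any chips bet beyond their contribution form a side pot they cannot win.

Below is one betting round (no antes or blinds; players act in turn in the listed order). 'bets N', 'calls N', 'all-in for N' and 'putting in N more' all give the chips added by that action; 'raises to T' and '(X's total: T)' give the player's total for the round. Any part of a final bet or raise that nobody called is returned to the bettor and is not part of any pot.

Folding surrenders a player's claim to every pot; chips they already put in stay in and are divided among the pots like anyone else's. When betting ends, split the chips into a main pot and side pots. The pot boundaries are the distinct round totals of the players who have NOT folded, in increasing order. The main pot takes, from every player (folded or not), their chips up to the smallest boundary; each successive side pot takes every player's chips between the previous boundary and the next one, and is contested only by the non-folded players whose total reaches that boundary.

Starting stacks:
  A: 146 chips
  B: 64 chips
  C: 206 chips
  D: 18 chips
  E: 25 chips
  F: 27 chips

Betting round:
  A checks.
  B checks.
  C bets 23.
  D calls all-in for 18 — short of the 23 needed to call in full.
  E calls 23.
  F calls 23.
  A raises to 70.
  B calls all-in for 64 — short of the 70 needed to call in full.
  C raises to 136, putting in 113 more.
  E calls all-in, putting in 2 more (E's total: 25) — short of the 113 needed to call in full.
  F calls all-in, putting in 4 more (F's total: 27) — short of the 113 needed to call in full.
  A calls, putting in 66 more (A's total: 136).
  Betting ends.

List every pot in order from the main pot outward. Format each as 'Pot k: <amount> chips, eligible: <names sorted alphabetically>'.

Contributions: A=136, B=64, C=136, D=18, E=25, F=27
Pot levels (distinct totals of non-folded players): 18, 25, 27, 64, 136
Layer 1-18: 18 each from A, B, C, D, E, F = 18*6 = 108 chips; eligible A, B, C, D, E, F
Layer 19-25: 7 each from A, B, C, E, F = 7*5 = 35 chips; eligible A, B, C, E, F
Layer 26-27: 2 each from A, B, C, F = 2*4 = 8 chips; eligible A, B, C, F
Layer 28-64: 37 each from A, B, C = 37*3 = 111 chips; eligible A, B, C
Layer 65-136: 72 each from A, C = 72*2 = 144 chips; eligible A, C

Pot 1: 108 chips, eligible: A, B, C, D, E, F
Pot 2: 35 chips, eligible: A, B, C, E, F
Pot 3: 8 chips, eligible: A, B, C, F
Pot 4: 111 chips, eligible: A, B, C
Pot 5: 144 chips, eligible: A, C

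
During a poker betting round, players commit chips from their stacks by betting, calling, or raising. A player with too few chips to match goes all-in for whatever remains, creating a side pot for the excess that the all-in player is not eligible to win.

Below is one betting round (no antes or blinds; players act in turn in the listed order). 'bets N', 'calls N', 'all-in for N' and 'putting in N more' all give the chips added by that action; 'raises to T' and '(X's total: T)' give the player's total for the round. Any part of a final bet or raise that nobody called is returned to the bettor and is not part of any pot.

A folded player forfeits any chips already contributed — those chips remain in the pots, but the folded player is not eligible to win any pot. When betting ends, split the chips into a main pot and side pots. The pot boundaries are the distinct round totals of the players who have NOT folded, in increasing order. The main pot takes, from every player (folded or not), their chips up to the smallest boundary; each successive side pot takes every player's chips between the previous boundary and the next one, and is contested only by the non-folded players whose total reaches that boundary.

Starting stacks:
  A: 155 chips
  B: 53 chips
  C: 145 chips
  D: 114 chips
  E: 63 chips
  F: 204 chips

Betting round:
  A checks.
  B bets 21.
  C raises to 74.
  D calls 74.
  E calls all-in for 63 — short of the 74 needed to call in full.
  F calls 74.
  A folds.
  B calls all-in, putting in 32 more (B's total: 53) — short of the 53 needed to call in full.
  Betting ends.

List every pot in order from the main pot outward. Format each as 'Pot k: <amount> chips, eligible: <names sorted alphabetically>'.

Pot 1: 265 chips, eligible: B, C, D, E, F
Pot 2: 40 chips, eligible: C, D, E, F
Pot 3: 33 chips, eligible: C, D, F

Derivation:
Contributions: B=53, C=74, D=74, E=63, F=74
Folded: A
Pot levels (distinct totals of non-folded players): 53, 63, 74
Layer 1-53: 53 each from B, C, D, E, F = 53*5 = 265 chips; eligible B, C, D, E, F
Layer 54-63: 10 each from C, D, E, F = 10*4 = 40 chips; eligible C, D, E, F
Layer 64-74: 11 each from C, D, F = 11*3 = 33 chips; eligible C, D, F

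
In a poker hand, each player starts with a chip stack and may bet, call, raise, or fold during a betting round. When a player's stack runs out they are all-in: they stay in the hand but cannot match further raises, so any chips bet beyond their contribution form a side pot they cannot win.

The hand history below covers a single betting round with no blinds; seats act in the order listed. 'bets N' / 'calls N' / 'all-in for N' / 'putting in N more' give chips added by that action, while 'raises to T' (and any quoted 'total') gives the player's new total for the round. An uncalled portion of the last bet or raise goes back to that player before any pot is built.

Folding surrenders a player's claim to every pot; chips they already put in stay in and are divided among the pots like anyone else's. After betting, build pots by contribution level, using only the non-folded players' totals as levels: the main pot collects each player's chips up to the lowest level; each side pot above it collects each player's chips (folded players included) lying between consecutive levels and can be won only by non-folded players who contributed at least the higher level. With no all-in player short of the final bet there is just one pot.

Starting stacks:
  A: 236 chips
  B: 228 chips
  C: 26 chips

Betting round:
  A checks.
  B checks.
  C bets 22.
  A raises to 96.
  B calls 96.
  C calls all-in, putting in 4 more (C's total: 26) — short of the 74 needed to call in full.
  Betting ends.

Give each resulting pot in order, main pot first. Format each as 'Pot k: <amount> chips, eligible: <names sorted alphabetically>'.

Pot 1: 78 chips, eligible: A, B, C
Pot 2: 140 chips, eligible: A, B

Derivation:
Contributions: A=96, B=96, C=26
Pot levels (distinct totals of non-folded players): 26, 96
Layer 1-26: 26 each from A, B, C = 26*3 = 78 chips; eligible A, B, C
Layer 27-96: 70 each from A, B = 70*2 = 140 chips; eligible A, B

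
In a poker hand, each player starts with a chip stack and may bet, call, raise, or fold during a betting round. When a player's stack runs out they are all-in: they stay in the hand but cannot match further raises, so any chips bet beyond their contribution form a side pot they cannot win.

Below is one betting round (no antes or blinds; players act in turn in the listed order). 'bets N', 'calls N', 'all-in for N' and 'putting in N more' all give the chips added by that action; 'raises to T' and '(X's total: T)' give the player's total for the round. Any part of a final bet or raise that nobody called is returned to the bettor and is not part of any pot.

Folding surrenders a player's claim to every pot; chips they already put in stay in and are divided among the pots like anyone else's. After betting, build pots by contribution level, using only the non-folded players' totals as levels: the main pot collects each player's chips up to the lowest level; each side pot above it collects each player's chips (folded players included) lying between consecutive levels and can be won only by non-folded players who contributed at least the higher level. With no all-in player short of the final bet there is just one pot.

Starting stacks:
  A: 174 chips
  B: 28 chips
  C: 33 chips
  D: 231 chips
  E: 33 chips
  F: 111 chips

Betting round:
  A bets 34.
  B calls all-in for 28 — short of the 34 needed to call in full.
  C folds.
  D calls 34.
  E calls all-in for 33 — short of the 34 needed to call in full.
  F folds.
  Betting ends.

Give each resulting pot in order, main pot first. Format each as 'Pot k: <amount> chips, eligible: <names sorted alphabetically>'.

Pot 1: 112 chips, eligible: A, B, D, E
Pot 2: 15 chips, eligible: A, D, E
Pot 3: 2 chips, eligible: A, D

Derivation:
Contributions: A=34, B=28, D=34, E=33
Folded: C, F
Pot levels (distinct totals of non-folded players): 28, 33, 34
Layer 1-28: 28 each from A, B, D, E = 28*4 = 112 chips; eligible A, B, D, E
Layer 29-33: 5 each from A, D, E = 5*3 = 15 chips; eligible A, D, E
Layer 34-34: 1 each from A, D = 1*2 = 2 chips; eligible A, D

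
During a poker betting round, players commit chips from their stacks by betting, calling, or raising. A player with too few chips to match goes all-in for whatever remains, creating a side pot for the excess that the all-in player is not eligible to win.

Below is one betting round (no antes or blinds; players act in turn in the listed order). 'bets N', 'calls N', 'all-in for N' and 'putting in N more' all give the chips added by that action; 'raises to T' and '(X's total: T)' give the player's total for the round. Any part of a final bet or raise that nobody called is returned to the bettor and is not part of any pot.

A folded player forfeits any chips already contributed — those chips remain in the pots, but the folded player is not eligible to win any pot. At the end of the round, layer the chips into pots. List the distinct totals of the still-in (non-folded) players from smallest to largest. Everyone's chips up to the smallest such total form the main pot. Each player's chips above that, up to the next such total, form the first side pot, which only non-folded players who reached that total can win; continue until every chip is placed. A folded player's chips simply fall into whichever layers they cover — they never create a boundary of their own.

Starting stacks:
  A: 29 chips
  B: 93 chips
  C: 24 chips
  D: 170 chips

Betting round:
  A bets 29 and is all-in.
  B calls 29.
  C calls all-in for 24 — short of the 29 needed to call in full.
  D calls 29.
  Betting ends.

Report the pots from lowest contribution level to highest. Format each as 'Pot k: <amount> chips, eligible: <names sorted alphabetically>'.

Contributions: A=29, B=29, C=24, D=29
Pot levels (distinct totals of non-folded players): 24, 29
Layer 1-24: 24 each from A, B, C, D = 24*4 = 96 chips; eligible A, B, C, D
Layer 25-29: 5 each from A, B, D = 5*3 = 15 chips; eligible A, B, D

Pot 1: 96 chips, eligible: A, B, C, D
Pot 2: 15 chips, eligible: A, B, D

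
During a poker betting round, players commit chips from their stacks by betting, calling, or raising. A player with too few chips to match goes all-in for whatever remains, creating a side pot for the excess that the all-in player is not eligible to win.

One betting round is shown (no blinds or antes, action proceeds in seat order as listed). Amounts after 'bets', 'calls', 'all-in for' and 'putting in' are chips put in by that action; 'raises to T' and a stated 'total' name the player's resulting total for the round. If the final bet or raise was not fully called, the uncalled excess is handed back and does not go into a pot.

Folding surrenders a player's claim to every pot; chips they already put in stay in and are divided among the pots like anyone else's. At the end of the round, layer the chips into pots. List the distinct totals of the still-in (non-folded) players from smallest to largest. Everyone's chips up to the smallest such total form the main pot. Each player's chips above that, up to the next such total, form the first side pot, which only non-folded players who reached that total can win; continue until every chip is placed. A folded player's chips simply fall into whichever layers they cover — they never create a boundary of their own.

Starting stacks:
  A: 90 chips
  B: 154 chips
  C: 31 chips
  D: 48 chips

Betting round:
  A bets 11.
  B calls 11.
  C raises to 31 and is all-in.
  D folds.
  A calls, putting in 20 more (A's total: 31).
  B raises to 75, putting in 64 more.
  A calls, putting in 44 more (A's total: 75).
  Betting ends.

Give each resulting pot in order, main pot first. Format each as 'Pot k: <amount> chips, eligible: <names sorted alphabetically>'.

Pot 1: 93 chips, eligible: A, B, C
Pot 2: 88 chips, eligible: A, B

Derivation:
Contributions: A=75, B=75, C=31
Folded: D
Pot levels (distinct totals of non-folded players): 31, 75
Layer 1-31: 31 each from A, B, C = 31*3 = 93 chips; eligible A, B, C
Layer 32-75: 44 each from A, B = 44*2 = 88 chips; eligible A, B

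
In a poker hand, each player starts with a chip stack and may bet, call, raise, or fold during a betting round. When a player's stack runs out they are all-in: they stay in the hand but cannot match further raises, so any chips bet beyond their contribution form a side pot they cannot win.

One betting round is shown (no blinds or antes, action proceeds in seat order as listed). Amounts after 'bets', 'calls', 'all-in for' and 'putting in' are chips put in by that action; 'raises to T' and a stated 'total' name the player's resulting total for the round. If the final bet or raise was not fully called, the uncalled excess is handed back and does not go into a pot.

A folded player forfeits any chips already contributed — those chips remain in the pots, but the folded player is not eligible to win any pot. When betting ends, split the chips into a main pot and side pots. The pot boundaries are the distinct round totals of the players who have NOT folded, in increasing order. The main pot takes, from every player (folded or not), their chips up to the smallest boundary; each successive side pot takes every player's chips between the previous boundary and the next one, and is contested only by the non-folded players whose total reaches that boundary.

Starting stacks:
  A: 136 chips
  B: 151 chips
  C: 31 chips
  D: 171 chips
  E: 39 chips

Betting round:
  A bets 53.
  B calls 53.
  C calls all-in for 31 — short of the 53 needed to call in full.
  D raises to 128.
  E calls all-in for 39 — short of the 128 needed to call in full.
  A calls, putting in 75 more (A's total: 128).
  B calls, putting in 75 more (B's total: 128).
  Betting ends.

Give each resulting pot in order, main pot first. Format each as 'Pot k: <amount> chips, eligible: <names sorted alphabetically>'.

Contributions: A=128, B=128, C=31, D=128, E=39
Pot levels (distinct totals of non-folded players): 31, 39, 128
Layer 1-31: 31 each from A, B, C, D, E = 31*5 = 155 chips; eligible A, B, C, D, E
Layer 32-39: 8 each from A, B, D, E = 8*4 = 32 chips; eligible A, B, D, E
Layer 40-128: 89 each from A, B, D = 89*3 = 267 chips; eligible A, B, D

Pot 1: 155 chips, eligible: A, B, C, D, E
Pot 2: 32 chips, eligible: A, B, D, E
Pot 3: 267 chips, eligible: A, B, D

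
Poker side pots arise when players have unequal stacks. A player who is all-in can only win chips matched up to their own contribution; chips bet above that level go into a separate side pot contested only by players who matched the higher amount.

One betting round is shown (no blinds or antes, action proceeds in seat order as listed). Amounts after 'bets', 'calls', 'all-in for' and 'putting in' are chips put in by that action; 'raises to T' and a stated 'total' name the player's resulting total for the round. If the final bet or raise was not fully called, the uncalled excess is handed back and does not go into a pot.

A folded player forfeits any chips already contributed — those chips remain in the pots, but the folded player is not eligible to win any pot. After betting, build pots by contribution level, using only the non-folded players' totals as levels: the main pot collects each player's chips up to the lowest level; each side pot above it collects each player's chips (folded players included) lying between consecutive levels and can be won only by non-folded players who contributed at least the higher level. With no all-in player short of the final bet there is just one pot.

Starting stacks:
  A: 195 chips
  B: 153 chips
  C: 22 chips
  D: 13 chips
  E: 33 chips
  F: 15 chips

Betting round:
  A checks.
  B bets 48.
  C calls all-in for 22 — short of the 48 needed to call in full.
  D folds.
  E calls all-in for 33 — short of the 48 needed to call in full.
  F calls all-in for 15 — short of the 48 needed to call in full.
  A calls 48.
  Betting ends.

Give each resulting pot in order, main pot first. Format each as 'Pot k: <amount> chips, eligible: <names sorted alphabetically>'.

Contributions: A=48, B=48, C=22, E=33, F=15
Folded: D
Pot levels (distinct totals of non-folded players): 15, 22, 33, 48
Layer 1-15: 15 each from A, B, C, E, F = 15*5 = 75 chips; eligible A, B, C, E, F
Layer 16-22: 7 each from A, B, C, E = 7*4 = 28 chips; eligible A, B, C, E
Layer 23-33: 11 each from A, B, E = 11*3 = 33 chips; eligible A, B, E
Layer 34-48: 15 each from A, B = 15*2 = 30 chips; eligible A, B

Pot 1: 75 chips, eligible: A, B, C, E, F
Pot 2: 28 chips, eligible: A, B, C, E
Pot 3: 33 chips, eligible: A, B, E
Pot 4: 30 chips, eligible: A, B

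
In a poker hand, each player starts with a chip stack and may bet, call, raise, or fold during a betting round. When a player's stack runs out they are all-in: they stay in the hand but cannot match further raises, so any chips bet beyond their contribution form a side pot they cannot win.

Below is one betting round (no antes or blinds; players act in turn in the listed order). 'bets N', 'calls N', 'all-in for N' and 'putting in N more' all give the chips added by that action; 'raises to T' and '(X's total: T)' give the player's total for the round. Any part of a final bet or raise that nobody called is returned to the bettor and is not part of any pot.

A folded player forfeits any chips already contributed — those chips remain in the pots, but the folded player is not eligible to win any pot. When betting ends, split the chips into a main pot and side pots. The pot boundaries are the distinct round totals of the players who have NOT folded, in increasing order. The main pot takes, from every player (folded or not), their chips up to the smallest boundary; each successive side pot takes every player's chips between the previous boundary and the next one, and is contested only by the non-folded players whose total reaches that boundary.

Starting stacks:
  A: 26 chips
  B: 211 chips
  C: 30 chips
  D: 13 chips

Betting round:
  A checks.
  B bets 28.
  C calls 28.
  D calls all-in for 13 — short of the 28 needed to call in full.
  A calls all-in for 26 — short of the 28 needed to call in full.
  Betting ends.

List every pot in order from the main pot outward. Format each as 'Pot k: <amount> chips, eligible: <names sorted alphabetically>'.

Contributions: A=26, B=28, C=28, D=13
Pot levels (distinct totals of non-folded players): 13, 26, 28
Layer 1-13: 13 each from A, B, C, D = 13*4 = 52 chips; eligible A, B, C, D
Layer 14-26: 13 each from A, B, C = 13*3 = 39 chips; eligible A, B, C
Layer 27-28: 2 each from B, C = 2*2 = 4 chips; eligible B, C

Pot 1: 52 chips, eligible: A, B, C, D
Pot 2: 39 chips, eligible: A, B, C
Pot 3: 4 chips, eligible: B, C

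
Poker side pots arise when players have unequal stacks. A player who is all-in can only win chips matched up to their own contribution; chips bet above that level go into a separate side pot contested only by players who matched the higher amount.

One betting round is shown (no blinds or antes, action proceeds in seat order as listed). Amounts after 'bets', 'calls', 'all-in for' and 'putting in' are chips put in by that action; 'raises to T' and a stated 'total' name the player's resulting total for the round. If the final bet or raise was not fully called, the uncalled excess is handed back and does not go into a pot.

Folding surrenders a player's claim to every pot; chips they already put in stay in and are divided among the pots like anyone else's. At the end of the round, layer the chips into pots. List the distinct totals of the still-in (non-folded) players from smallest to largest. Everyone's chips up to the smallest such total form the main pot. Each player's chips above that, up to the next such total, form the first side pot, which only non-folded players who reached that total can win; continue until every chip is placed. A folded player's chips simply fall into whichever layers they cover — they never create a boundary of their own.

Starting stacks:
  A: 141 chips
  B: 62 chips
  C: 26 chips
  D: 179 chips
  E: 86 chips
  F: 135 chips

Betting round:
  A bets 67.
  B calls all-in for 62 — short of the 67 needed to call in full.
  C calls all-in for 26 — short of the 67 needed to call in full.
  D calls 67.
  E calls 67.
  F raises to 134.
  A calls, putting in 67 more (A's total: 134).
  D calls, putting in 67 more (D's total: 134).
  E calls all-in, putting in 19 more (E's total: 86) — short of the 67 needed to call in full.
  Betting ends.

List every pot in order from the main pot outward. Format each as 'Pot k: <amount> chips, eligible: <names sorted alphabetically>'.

Contributions: A=134, B=62, C=26, D=134, E=86, F=134
Pot levels (distinct totals of non-folded players): 26, 62, 86, 134
Layer 1-26: 26 each from A, B, C, D, E, F = 26*6 = 156 chips; eligible A, B, C, D, E, F
Layer 27-62: 36 each from A, B, D, E, F = 36*5 = 180 chips; eligible A, B, D, E, F
Layer 63-86: 24 each from A, D, E, F = 24*4 = 96 chips; eligible A, D, E, F
Layer 87-134: 48 each from A, D, F = 48*3 = 144 chips; eligible A, D, F

Pot 1: 156 chips, eligible: A, B, C, D, E, F
Pot 2: 180 chips, eligible: A, B, D, E, F
Pot 3: 96 chips, eligible: A, D, E, F
Pot 4: 144 chips, eligible: A, D, F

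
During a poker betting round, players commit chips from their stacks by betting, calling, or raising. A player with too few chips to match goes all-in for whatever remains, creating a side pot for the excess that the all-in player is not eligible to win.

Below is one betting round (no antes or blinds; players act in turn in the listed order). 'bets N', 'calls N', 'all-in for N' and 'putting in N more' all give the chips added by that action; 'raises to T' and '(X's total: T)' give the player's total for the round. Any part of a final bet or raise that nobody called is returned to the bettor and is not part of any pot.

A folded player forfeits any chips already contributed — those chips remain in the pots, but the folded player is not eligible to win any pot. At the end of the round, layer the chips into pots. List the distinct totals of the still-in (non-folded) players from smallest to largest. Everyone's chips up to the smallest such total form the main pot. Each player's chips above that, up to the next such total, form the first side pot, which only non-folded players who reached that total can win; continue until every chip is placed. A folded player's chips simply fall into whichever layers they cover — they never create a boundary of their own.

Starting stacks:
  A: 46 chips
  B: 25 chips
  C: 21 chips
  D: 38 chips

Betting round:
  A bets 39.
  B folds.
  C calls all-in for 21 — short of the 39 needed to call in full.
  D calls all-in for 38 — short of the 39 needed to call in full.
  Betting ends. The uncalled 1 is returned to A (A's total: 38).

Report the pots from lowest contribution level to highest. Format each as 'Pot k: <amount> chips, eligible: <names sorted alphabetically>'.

Contributions (after 1 returned to A): A=38, C=21, D=38
Folded: B
Pot levels (distinct totals of non-folded players): 21, 38
Layer 1-21: 21 each from A, C, D = 21*3 = 63 chips; eligible A, C, D
Layer 22-38: 17 each from A, D = 17*2 = 34 chips; eligible A, D

Pot 1: 63 chips, eligible: A, C, D
Pot 2: 34 chips, eligible: A, D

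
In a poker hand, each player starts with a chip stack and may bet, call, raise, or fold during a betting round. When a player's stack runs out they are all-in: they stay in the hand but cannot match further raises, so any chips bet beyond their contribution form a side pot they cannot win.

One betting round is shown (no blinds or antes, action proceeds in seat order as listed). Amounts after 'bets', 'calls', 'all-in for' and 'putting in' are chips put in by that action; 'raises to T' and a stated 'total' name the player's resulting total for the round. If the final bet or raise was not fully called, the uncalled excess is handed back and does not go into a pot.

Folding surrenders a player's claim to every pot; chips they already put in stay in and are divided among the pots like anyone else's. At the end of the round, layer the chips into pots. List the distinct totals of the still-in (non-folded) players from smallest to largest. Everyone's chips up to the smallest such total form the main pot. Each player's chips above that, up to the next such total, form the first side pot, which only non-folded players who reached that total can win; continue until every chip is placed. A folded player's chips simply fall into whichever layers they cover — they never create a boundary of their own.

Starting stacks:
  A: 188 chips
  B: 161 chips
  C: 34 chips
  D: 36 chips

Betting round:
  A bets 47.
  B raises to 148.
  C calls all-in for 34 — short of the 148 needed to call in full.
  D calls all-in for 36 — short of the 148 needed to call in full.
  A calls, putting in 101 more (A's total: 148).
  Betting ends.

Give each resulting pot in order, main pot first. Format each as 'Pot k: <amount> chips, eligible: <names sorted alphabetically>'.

Pot 1: 136 chips, eligible: A, B, C, D
Pot 2: 6 chips, eligible: A, B, D
Pot 3: 224 chips, eligible: A, B

Derivation:
Contributions: A=148, B=148, C=34, D=36
Pot levels (distinct totals of non-folded players): 34, 36, 148
Layer 1-34: 34 each from A, B, C, D = 34*4 = 136 chips; eligible A, B, C, D
Layer 35-36: 2 each from A, B, D = 2*3 = 6 chips; eligible A, B, D
Layer 37-148: 112 each from A, B = 112*2 = 224 chips; eligible A, B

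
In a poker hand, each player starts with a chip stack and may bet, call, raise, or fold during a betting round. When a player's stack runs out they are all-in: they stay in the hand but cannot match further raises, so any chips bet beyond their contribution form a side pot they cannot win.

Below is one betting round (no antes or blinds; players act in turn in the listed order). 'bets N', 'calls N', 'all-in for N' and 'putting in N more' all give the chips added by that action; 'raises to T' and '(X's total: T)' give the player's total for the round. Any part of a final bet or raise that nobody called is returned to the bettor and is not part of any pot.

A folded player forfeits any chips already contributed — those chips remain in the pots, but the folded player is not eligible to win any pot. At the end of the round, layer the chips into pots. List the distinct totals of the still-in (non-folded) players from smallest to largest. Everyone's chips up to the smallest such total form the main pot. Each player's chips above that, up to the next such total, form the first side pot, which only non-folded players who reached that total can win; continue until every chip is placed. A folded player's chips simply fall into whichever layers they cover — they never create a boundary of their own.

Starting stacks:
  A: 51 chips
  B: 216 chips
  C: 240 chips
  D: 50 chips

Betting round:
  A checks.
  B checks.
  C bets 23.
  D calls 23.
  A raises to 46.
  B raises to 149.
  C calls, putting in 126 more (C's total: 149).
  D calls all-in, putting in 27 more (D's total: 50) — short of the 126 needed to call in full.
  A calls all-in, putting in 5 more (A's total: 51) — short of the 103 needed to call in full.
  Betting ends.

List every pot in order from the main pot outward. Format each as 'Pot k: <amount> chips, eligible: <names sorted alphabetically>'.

Pot 1: 200 chips, eligible: A, B, C, D
Pot 2: 3 chips, eligible: A, B, C
Pot 3: 196 chips, eligible: B, C

Derivation:
Contributions: A=51, B=149, C=149, D=50
Pot levels (distinct totals of non-folded players): 50, 51, 149
Layer 1-50: 50 each from A, B, C, D = 50*4 = 200 chips; eligible A, B, C, D
Layer 51-51: 1 each from A, B, C = 1*3 = 3 chips; eligible A, B, C
Layer 52-149: 98 each from B, C = 98*2 = 196 chips; eligible B, C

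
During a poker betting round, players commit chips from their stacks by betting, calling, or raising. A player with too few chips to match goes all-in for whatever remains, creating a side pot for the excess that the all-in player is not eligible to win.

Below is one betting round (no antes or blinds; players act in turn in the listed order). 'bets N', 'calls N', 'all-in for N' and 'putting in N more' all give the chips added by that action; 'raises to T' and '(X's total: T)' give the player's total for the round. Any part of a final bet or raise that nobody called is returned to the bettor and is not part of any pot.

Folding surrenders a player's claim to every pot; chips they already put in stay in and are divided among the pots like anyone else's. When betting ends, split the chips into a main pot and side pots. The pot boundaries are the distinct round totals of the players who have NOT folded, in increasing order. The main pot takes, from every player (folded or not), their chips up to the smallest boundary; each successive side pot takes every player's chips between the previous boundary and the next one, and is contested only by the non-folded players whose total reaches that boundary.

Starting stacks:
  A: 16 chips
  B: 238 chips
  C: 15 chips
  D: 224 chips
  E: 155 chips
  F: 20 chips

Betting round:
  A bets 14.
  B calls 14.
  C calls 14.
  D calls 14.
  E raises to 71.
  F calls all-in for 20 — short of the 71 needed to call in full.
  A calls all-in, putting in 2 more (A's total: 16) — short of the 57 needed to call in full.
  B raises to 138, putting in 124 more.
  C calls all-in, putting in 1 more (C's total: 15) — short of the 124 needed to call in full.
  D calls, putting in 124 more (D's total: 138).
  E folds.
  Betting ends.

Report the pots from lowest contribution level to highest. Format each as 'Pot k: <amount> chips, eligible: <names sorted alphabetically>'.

Contributions: A=16, B=138, C=15, D=138, E=71, F=20
Folded: E
Pot levels (distinct totals of non-folded players): 15, 16, 20, 138
Layer 1-15: 15 each from A, B, C, D, E, F = 15*6 = 90 chips; eligible A, B, C, D, F
Layer 16-16: 1 each from A, B, D, E, F = 1*5 = 5 chips; eligible A, B, D, F
Layer 17-20: 4 each from B, D, E, F = 4*4 = 16 chips; eligible B, D, F
Layer 21-138: B 118 + D 118 + E 51 = 287 chips; eligible B, D

Pot 1: 90 chips, eligible: A, B, C, D, F
Pot 2: 5 chips, eligible: A, B, D, F
Pot 3: 16 chips, eligible: B, D, F
Pot 4: 287 chips, eligible: B, D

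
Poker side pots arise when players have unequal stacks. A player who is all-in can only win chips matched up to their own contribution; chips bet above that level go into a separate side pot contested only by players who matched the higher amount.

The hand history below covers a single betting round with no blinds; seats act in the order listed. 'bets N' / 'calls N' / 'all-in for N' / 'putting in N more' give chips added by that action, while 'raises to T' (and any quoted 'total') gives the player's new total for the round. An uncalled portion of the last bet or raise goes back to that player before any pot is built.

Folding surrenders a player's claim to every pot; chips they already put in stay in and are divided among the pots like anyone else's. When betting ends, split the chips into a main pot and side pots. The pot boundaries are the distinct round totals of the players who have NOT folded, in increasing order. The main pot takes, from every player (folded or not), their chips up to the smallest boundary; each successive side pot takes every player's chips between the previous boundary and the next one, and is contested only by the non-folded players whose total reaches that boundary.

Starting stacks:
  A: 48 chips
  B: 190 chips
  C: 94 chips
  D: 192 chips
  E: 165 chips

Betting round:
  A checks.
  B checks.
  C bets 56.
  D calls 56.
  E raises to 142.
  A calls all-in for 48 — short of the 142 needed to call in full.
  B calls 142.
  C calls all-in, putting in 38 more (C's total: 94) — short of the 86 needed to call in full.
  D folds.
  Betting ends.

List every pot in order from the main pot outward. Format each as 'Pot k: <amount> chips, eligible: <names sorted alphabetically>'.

Pot 1: 240 chips, eligible: A, B, C, E
Pot 2: 146 chips, eligible: B, C, E
Pot 3: 96 chips, eligible: B, E

Derivation:
Contributions: A=48, B=142, C=94, D=56, E=142
Folded: D
Pot levels (distinct totals of non-folded players): 48, 94, 142
Layer 1-48: 48 each from A, B, C, D, E = 48*5 = 240 chips; eligible A, B, C, E
Layer 49-94: B 46 + C 46 + D 8 + E 46 = 146 chips; eligible B, C, E
Layer 95-142: 48 each from B, E = 48*2 = 96 chips; eligible B, E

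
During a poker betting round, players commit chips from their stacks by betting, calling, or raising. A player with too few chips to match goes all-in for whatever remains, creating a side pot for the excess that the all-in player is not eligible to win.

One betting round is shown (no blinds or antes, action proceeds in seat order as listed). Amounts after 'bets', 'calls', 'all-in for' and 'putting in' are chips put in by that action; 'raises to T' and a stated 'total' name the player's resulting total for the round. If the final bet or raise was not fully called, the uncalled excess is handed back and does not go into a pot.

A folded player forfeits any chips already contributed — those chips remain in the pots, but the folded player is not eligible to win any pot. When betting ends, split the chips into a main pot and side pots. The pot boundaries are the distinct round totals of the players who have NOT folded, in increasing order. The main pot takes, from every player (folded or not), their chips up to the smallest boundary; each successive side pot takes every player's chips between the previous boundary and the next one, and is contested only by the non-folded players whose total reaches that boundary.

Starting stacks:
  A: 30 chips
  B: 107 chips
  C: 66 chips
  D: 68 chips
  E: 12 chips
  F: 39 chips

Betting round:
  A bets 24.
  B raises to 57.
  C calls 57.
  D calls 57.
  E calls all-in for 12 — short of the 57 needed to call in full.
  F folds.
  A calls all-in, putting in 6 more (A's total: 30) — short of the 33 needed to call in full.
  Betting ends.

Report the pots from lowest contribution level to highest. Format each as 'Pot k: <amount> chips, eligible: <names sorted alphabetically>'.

Contributions: A=30, B=57, C=57, D=57, E=12
Folded: F
Pot levels (distinct totals of non-folded players): 12, 30, 57
Layer 1-12: 12 each from A, B, C, D, E = 12*5 = 60 chips; eligible A, B, C, D, E
Layer 13-30: 18 each from A, B, C, D = 18*4 = 72 chips; eligible A, B, C, D
Layer 31-57: 27 each from B, C, D = 27*3 = 81 chips; eligible B, C, D

Pot 1: 60 chips, eligible: A, B, C, D, E
Pot 2: 72 chips, eligible: A, B, C, D
Pot 3: 81 chips, eligible: B, C, D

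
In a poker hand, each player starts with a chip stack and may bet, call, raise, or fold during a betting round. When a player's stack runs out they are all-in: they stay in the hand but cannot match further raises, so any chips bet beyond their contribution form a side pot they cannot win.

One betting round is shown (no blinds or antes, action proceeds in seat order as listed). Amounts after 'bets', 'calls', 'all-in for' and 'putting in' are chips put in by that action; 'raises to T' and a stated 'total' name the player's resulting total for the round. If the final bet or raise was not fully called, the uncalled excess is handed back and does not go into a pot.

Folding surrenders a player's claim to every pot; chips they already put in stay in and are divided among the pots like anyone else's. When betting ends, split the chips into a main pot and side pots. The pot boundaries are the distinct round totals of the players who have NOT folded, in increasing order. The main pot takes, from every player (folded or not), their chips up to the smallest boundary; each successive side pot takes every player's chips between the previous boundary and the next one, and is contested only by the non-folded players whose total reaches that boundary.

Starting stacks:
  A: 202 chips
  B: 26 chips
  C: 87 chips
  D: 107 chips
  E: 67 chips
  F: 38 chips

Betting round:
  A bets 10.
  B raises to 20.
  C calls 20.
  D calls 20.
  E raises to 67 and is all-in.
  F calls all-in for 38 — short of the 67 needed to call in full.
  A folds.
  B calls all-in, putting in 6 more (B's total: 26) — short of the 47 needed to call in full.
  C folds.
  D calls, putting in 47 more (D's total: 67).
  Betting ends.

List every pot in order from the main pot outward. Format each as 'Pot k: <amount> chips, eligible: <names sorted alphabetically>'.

Pot 1: 134 chips, eligible: B, D, E, F
Pot 2: 36 chips, eligible: D, E, F
Pot 3: 58 chips, eligible: D, E

Derivation:
Contributions: A=10, B=26, C=20, D=67, E=67, F=38
Folded: A, C
Pot levels (distinct totals of non-folded players): 26, 38, 67
Layer 1-26: A 10 + B 26 + C 20 + D 26 + E 26 + F 26 = 134 chips; eligible B, D, E, F
Layer 27-38: 12 each from D, E, F = 12*3 = 36 chips; eligible D, E, F
Layer 39-67: 29 each from D, E = 29*2 = 58 chips; eligible D, E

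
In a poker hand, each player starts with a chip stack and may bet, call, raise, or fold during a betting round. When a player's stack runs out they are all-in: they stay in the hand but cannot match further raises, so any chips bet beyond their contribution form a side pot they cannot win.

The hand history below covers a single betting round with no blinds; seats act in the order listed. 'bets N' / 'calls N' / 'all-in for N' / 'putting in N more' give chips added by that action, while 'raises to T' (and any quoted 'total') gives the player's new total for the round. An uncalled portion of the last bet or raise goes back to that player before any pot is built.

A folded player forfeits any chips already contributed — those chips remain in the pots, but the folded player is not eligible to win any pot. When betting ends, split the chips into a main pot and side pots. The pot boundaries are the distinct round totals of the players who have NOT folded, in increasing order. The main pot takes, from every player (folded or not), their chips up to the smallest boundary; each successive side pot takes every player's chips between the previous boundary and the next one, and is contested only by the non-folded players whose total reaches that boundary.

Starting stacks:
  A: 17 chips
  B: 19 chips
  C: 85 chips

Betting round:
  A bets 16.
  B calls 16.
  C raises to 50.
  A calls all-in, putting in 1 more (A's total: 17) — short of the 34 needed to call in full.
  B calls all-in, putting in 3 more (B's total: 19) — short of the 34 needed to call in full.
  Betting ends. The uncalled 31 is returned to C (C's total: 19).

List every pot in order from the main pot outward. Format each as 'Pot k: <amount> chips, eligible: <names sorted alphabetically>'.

Contributions (after 31 returned to C): A=17, B=19, C=19
Pot levels (distinct totals of non-folded players): 17, 19
Layer 1-17: 17 each from A, B, C = 17*3 = 51 chips; eligible A, B, C
Layer 18-19: 2 each from B, C = 2*2 = 4 chips; eligible B, C

Pot 1: 51 chips, eligible: A, B, C
Pot 2: 4 chips, eligible: B, C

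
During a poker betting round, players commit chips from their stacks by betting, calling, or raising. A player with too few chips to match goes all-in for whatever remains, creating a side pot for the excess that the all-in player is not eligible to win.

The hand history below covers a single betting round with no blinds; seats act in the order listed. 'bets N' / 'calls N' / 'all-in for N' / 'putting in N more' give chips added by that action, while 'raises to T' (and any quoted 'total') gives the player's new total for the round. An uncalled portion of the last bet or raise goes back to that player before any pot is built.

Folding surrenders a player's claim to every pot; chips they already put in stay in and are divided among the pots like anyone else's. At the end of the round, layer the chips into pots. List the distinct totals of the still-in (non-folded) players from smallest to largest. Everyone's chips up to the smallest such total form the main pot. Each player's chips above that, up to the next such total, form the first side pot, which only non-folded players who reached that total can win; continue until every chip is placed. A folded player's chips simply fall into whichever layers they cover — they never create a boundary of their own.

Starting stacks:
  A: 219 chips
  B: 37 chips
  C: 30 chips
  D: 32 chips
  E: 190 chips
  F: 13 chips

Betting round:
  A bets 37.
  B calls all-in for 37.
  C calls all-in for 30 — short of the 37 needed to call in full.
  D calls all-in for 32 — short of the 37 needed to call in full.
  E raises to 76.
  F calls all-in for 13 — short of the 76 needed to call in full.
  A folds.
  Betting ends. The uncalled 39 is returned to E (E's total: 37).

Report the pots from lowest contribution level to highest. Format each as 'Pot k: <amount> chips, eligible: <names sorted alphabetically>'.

Pot 1: 78 chips, eligible: B, C, D, E, F
Pot 2: 85 chips, eligible: B, C, D, E
Pot 3: 8 chips, eligible: B, D, E
Pot 4: 15 chips, eligible: B, E

Derivation:
Contributions (after 39 returned to E): A=37, B=37, C=30, D=32, E=37, F=13
Folded: A
Pot levels (distinct totals of non-folded players): 13, 30, 32, 37
Layer 1-13: 13 each from A, B, C, D, E, F = 13*6 = 78 chips; eligible B, C, D, E, F
Layer 14-30: 17 each from A, B, C, D, E = 17*5 = 85 chips; eligible B, C, D, E
Layer 31-32: 2 each from A, B, D, E = 2*4 = 8 chips; eligible B, D, E
Layer 33-37: 5 each from A, B, E = 5*3 = 15 chips; eligible B, E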